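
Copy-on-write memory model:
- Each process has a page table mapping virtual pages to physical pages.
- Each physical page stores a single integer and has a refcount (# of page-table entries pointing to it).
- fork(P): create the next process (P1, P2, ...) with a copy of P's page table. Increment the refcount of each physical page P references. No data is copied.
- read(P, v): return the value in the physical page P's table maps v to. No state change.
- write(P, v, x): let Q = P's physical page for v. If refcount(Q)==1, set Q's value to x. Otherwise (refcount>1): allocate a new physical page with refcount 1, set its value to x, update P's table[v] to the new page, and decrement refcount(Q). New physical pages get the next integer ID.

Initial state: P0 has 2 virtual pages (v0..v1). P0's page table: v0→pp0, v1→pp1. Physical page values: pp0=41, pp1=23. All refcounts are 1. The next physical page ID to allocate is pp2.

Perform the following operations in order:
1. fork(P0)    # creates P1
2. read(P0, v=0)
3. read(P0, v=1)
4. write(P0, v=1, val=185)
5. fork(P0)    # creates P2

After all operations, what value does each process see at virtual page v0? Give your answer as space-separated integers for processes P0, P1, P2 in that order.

Answer: 41 41 41

Derivation:
Op 1: fork(P0) -> P1. 2 ppages; refcounts: pp0:2 pp1:2
Op 2: read(P0, v0) -> 41. No state change.
Op 3: read(P0, v1) -> 23. No state change.
Op 4: write(P0, v1, 185). refcount(pp1)=2>1 -> COPY to pp2. 3 ppages; refcounts: pp0:2 pp1:1 pp2:1
Op 5: fork(P0) -> P2. 3 ppages; refcounts: pp0:3 pp1:1 pp2:2
P0: v0 -> pp0 = 41
P1: v0 -> pp0 = 41
P2: v0 -> pp0 = 41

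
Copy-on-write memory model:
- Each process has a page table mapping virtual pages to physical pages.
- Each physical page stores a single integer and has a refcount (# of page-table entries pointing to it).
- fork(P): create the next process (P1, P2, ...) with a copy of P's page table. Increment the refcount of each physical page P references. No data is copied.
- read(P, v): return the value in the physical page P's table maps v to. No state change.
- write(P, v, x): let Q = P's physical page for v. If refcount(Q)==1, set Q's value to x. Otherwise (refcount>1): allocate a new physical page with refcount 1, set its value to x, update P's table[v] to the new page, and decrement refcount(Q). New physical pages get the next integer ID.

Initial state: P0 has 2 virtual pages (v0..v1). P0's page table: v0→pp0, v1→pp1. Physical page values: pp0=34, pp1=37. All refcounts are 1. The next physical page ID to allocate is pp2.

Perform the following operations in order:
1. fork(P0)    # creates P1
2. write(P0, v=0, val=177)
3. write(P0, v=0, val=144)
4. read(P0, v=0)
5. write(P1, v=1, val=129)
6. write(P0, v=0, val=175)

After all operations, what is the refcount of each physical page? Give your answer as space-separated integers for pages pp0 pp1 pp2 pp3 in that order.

Op 1: fork(P0) -> P1. 2 ppages; refcounts: pp0:2 pp1:2
Op 2: write(P0, v0, 177). refcount(pp0)=2>1 -> COPY to pp2. 3 ppages; refcounts: pp0:1 pp1:2 pp2:1
Op 3: write(P0, v0, 144). refcount(pp2)=1 -> write in place. 3 ppages; refcounts: pp0:1 pp1:2 pp2:1
Op 4: read(P0, v0) -> 144. No state change.
Op 5: write(P1, v1, 129). refcount(pp1)=2>1 -> COPY to pp3. 4 ppages; refcounts: pp0:1 pp1:1 pp2:1 pp3:1
Op 6: write(P0, v0, 175). refcount(pp2)=1 -> write in place. 4 ppages; refcounts: pp0:1 pp1:1 pp2:1 pp3:1

Answer: 1 1 1 1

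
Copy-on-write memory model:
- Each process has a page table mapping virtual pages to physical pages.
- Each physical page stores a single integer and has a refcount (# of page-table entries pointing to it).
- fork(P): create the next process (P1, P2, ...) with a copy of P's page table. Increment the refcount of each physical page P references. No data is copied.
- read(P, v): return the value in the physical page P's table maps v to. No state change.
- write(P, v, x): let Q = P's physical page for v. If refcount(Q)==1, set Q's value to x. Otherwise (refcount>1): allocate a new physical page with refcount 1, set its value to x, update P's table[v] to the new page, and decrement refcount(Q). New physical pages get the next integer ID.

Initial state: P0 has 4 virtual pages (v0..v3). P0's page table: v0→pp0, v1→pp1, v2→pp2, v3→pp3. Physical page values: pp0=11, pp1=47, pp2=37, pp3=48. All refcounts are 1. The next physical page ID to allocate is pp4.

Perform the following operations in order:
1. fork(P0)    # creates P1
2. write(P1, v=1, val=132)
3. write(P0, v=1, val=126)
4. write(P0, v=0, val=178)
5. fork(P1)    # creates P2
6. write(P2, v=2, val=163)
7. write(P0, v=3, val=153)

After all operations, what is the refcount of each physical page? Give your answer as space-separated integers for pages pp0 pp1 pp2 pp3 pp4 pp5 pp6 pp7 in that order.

Op 1: fork(P0) -> P1. 4 ppages; refcounts: pp0:2 pp1:2 pp2:2 pp3:2
Op 2: write(P1, v1, 132). refcount(pp1)=2>1 -> COPY to pp4. 5 ppages; refcounts: pp0:2 pp1:1 pp2:2 pp3:2 pp4:1
Op 3: write(P0, v1, 126). refcount(pp1)=1 -> write in place. 5 ppages; refcounts: pp0:2 pp1:1 pp2:2 pp3:2 pp4:1
Op 4: write(P0, v0, 178). refcount(pp0)=2>1 -> COPY to pp5. 6 ppages; refcounts: pp0:1 pp1:1 pp2:2 pp3:2 pp4:1 pp5:1
Op 5: fork(P1) -> P2. 6 ppages; refcounts: pp0:2 pp1:1 pp2:3 pp3:3 pp4:2 pp5:1
Op 6: write(P2, v2, 163). refcount(pp2)=3>1 -> COPY to pp6. 7 ppages; refcounts: pp0:2 pp1:1 pp2:2 pp3:3 pp4:2 pp5:1 pp6:1
Op 7: write(P0, v3, 153). refcount(pp3)=3>1 -> COPY to pp7. 8 ppages; refcounts: pp0:2 pp1:1 pp2:2 pp3:2 pp4:2 pp5:1 pp6:1 pp7:1

Answer: 2 1 2 2 2 1 1 1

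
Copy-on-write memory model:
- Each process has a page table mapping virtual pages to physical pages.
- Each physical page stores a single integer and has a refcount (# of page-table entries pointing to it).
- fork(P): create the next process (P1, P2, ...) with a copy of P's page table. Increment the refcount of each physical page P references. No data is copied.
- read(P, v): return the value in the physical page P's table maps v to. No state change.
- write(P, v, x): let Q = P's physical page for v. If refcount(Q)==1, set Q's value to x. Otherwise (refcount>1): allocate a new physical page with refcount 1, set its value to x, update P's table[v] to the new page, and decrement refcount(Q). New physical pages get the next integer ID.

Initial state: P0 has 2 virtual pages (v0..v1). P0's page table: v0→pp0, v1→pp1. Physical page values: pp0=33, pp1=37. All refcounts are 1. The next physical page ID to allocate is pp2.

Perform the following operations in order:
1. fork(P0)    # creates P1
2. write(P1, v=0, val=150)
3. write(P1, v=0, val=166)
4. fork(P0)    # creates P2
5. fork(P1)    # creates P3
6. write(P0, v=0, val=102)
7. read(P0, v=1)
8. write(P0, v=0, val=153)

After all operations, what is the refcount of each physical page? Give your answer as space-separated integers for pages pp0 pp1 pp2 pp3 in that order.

Answer: 1 4 2 1

Derivation:
Op 1: fork(P0) -> P1. 2 ppages; refcounts: pp0:2 pp1:2
Op 2: write(P1, v0, 150). refcount(pp0)=2>1 -> COPY to pp2. 3 ppages; refcounts: pp0:1 pp1:2 pp2:1
Op 3: write(P1, v0, 166). refcount(pp2)=1 -> write in place. 3 ppages; refcounts: pp0:1 pp1:2 pp2:1
Op 4: fork(P0) -> P2. 3 ppages; refcounts: pp0:2 pp1:3 pp2:1
Op 5: fork(P1) -> P3. 3 ppages; refcounts: pp0:2 pp1:4 pp2:2
Op 6: write(P0, v0, 102). refcount(pp0)=2>1 -> COPY to pp3. 4 ppages; refcounts: pp0:1 pp1:4 pp2:2 pp3:1
Op 7: read(P0, v1) -> 37. No state change.
Op 8: write(P0, v0, 153). refcount(pp3)=1 -> write in place. 4 ppages; refcounts: pp0:1 pp1:4 pp2:2 pp3:1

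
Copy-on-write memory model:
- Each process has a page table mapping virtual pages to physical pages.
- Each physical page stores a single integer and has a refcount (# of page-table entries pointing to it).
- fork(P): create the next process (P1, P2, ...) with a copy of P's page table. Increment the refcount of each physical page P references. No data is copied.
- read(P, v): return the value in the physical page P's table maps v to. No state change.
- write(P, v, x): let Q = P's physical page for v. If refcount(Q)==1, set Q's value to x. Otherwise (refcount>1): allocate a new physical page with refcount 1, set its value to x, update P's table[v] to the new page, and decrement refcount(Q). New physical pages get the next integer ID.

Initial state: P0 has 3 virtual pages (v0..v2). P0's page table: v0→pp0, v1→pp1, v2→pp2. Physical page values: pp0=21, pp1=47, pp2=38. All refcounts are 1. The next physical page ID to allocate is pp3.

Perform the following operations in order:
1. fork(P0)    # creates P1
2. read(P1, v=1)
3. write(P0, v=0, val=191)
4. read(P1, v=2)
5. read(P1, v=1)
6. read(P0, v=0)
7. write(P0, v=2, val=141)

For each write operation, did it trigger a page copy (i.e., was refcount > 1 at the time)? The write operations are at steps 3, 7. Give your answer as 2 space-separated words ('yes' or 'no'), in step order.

Op 1: fork(P0) -> P1. 3 ppages; refcounts: pp0:2 pp1:2 pp2:2
Op 2: read(P1, v1) -> 47. No state change.
Op 3: write(P0, v0, 191). refcount(pp0)=2>1 -> COPY to pp3. 4 ppages; refcounts: pp0:1 pp1:2 pp2:2 pp3:1
Op 4: read(P1, v2) -> 38. No state change.
Op 5: read(P1, v1) -> 47. No state change.
Op 6: read(P0, v0) -> 191. No state change.
Op 7: write(P0, v2, 141). refcount(pp2)=2>1 -> COPY to pp4. 5 ppages; refcounts: pp0:1 pp1:2 pp2:1 pp3:1 pp4:1

yes yes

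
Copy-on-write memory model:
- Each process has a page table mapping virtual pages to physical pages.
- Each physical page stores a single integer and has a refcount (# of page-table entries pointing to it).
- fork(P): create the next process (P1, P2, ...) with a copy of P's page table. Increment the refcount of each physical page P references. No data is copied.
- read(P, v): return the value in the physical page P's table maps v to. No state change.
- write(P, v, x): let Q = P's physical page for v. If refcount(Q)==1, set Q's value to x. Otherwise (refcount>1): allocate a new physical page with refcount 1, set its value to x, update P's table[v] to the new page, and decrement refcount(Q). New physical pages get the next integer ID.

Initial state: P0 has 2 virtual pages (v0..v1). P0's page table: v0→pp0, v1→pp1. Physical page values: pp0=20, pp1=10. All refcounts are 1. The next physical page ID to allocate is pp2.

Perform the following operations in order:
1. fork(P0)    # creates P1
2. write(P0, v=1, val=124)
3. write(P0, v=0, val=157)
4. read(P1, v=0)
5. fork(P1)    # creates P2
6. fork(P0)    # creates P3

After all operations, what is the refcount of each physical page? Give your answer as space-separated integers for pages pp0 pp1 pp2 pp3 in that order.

Op 1: fork(P0) -> P1. 2 ppages; refcounts: pp0:2 pp1:2
Op 2: write(P0, v1, 124). refcount(pp1)=2>1 -> COPY to pp2. 3 ppages; refcounts: pp0:2 pp1:1 pp2:1
Op 3: write(P0, v0, 157). refcount(pp0)=2>1 -> COPY to pp3. 4 ppages; refcounts: pp0:1 pp1:1 pp2:1 pp3:1
Op 4: read(P1, v0) -> 20. No state change.
Op 5: fork(P1) -> P2. 4 ppages; refcounts: pp0:2 pp1:2 pp2:1 pp3:1
Op 6: fork(P0) -> P3. 4 ppages; refcounts: pp0:2 pp1:2 pp2:2 pp3:2

Answer: 2 2 2 2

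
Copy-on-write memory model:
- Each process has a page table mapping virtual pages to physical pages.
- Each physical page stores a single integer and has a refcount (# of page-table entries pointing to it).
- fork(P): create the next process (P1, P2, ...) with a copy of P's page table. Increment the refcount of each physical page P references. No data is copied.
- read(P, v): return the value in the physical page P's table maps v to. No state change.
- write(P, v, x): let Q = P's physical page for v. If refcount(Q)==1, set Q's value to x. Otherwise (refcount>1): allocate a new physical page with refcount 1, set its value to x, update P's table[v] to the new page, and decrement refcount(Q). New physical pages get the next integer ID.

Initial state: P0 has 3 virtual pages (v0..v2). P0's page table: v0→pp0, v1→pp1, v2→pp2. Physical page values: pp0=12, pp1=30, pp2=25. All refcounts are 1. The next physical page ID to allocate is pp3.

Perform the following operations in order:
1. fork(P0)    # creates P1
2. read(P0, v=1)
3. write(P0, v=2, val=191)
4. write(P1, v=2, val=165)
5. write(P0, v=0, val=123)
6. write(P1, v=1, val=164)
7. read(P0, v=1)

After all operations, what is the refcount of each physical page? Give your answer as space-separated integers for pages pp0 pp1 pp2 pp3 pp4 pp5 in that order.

Op 1: fork(P0) -> P1. 3 ppages; refcounts: pp0:2 pp1:2 pp2:2
Op 2: read(P0, v1) -> 30. No state change.
Op 3: write(P0, v2, 191). refcount(pp2)=2>1 -> COPY to pp3. 4 ppages; refcounts: pp0:2 pp1:2 pp2:1 pp3:1
Op 4: write(P1, v2, 165). refcount(pp2)=1 -> write in place. 4 ppages; refcounts: pp0:2 pp1:2 pp2:1 pp3:1
Op 5: write(P0, v0, 123). refcount(pp0)=2>1 -> COPY to pp4. 5 ppages; refcounts: pp0:1 pp1:2 pp2:1 pp3:1 pp4:1
Op 6: write(P1, v1, 164). refcount(pp1)=2>1 -> COPY to pp5. 6 ppages; refcounts: pp0:1 pp1:1 pp2:1 pp3:1 pp4:1 pp5:1
Op 7: read(P0, v1) -> 30. No state change.

Answer: 1 1 1 1 1 1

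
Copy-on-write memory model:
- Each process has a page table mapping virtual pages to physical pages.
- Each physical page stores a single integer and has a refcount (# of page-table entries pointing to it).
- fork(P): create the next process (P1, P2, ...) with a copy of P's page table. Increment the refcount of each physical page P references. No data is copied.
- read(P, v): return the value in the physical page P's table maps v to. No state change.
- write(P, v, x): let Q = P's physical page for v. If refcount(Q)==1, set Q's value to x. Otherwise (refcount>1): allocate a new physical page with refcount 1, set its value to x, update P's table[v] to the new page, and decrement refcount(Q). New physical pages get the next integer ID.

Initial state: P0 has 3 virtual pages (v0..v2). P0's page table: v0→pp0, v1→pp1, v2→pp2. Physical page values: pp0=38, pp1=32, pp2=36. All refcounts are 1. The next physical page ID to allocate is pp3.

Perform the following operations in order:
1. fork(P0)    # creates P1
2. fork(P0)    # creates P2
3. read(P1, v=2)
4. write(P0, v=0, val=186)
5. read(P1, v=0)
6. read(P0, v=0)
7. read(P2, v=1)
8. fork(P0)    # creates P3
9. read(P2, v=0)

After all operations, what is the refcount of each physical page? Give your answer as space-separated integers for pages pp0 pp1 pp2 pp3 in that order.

Op 1: fork(P0) -> P1. 3 ppages; refcounts: pp0:2 pp1:2 pp2:2
Op 2: fork(P0) -> P2. 3 ppages; refcounts: pp0:3 pp1:3 pp2:3
Op 3: read(P1, v2) -> 36. No state change.
Op 4: write(P0, v0, 186). refcount(pp0)=3>1 -> COPY to pp3. 4 ppages; refcounts: pp0:2 pp1:3 pp2:3 pp3:1
Op 5: read(P1, v0) -> 38. No state change.
Op 6: read(P0, v0) -> 186. No state change.
Op 7: read(P2, v1) -> 32. No state change.
Op 8: fork(P0) -> P3. 4 ppages; refcounts: pp0:2 pp1:4 pp2:4 pp3:2
Op 9: read(P2, v0) -> 38. No state change.

Answer: 2 4 4 2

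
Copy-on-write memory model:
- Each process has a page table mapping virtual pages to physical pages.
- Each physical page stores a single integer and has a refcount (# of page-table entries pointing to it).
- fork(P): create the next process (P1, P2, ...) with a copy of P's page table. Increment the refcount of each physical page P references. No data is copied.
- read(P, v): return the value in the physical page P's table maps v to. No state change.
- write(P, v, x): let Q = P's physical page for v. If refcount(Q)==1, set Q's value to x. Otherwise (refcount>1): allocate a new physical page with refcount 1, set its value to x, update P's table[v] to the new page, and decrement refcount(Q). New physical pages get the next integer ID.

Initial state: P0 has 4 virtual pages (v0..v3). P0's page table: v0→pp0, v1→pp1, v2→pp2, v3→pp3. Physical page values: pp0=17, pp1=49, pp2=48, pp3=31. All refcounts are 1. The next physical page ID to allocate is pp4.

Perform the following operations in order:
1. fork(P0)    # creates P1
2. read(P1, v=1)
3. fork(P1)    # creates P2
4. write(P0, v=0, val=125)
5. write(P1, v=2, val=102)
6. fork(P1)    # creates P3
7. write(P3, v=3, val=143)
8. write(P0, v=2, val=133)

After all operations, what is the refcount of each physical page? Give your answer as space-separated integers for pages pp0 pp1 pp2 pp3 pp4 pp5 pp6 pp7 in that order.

Answer: 3 4 1 3 1 2 1 1

Derivation:
Op 1: fork(P0) -> P1. 4 ppages; refcounts: pp0:2 pp1:2 pp2:2 pp3:2
Op 2: read(P1, v1) -> 49. No state change.
Op 3: fork(P1) -> P2. 4 ppages; refcounts: pp0:3 pp1:3 pp2:3 pp3:3
Op 4: write(P0, v0, 125). refcount(pp0)=3>1 -> COPY to pp4. 5 ppages; refcounts: pp0:2 pp1:3 pp2:3 pp3:3 pp4:1
Op 5: write(P1, v2, 102). refcount(pp2)=3>1 -> COPY to pp5. 6 ppages; refcounts: pp0:2 pp1:3 pp2:2 pp3:3 pp4:1 pp5:1
Op 6: fork(P1) -> P3. 6 ppages; refcounts: pp0:3 pp1:4 pp2:2 pp3:4 pp4:1 pp5:2
Op 7: write(P3, v3, 143). refcount(pp3)=4>1 -> COPY to pp6. 7 ppages; refcounts: pp0:3 pp1:4 pp2:2 pp3:3 pp4:1 pp5:2 pp6:1
Op 8: write(P0, v2, 133). refcount(pp2)=2>1 -> COPY to pp7. 8 ppages; refcounts: pp0:3 pp1:4 pp2:1 pp3:3 pp4:1 pp5:2 pp6:1 pp7:1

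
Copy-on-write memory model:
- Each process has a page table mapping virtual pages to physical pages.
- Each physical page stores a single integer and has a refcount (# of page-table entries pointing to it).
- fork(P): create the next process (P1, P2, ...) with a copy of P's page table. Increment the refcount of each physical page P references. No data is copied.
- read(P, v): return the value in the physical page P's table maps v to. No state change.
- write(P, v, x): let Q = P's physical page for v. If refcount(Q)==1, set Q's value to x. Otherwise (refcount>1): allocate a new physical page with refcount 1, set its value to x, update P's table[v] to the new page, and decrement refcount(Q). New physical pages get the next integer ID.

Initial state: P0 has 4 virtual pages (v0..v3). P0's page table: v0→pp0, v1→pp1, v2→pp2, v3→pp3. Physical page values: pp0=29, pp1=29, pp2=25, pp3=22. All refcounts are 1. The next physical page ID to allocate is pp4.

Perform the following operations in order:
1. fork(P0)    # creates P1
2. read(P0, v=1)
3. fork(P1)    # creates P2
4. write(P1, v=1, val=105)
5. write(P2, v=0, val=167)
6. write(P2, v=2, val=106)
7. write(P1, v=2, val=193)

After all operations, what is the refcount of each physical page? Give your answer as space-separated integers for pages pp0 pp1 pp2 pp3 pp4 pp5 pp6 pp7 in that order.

Op 1: fork(P0) -> P1. 4 ppages; refcounts: pp0:2 pp1:2 pp2:2 pp3:2
Op 2: read(P0, v1) -> 29. No state change.
Op 3: fork(P1) -> P2. 4 ppages; refcounts: pp0:3 pp1:3 pp2:3 pp3:3
Op 4: write(P1, v1, 105). refcount(pp1)=3>1 -> COPY to pp4. 5 ppages; refcounts: pp0:3 pp1:2 pp2:3 pp3:3 pp4:1
Op 5: write(P2, v0, 167). refcount(pp0)=3>1 -> COPY to pp5. 6 ppages; refcounts: pp0:2 pp1:2 pp2:3 pp3:3 pp4:1 pp5:1
Op 6: write(P2, v2, 106). refcount(pp2)=3>1 -> COPY to pp6. 7 ppages; refcounts: pp0:2 pp1:2 pp2:2 pp3:3 pp4:1 pp5:1 pp6:1
Op 7: write(P1, v2, 193). refcount(pp2)=2>1 -> COPY to pp7. 8 ppages; refcounts: pp0:2 pp1:2 pp2:1 pp3:3 pp4:1 pp5:1 pp6:1 pp7:1

Answer: 2 2 1 3 1 1 1 1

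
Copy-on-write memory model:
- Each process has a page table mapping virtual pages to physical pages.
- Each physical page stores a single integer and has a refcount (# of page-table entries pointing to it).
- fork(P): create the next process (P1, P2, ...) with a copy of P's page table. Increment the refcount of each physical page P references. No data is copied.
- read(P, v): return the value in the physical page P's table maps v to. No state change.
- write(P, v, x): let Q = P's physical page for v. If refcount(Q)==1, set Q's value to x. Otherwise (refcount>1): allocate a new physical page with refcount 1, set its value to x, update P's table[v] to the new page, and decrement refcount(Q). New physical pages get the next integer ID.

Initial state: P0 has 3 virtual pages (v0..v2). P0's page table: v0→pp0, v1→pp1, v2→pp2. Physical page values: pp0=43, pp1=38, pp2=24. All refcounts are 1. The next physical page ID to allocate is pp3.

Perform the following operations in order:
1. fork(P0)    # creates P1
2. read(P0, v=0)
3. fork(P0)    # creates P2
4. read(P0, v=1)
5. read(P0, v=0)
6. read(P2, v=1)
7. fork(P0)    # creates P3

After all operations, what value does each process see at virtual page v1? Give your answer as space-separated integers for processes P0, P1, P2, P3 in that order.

Answer: 38 38 38 38

Derivation:
Op 1: fork(P0) -> P1. 3 ppages; refcounts: pp0:2 pp1:2 pp2:2
Op 2: read(P0, v0) -> 43. No state change.
Op 3: fork(P0) -> P2. 3 ppages; refcounts: pp0:3 pp1:3 pp2:3
Op 4: read(P0, v1) -> 38. No state change.
Op 5: read(P0, v0) -> 43. No state change.
Op 6: read(P2, v1) -> 38. No state change.
Op 7: fork(P0) -> P3. 3 ppages; refcounts: pp0:4 pp1:4 pp2:4
P0: v1 -> pp1 = 38
P1: v1 -> pp1 = 38
P2: v1 -> pp1 = 38
P3: v1 -> pp1 = 38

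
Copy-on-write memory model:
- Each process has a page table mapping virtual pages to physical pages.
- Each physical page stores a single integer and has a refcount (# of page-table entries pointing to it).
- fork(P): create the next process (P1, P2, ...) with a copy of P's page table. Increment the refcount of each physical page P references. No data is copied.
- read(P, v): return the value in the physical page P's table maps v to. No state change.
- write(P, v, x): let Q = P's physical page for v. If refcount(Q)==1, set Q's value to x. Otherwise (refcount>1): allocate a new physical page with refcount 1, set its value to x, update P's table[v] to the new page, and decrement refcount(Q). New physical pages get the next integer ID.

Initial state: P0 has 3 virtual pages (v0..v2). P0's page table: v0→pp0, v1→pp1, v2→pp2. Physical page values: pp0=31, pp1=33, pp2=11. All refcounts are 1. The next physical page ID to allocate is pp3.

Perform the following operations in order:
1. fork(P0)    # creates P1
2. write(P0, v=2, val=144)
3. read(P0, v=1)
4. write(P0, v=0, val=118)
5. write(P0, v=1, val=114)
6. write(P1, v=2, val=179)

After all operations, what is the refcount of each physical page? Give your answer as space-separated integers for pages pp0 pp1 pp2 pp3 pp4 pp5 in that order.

Op 1: fork(P0) -> P1. 3 ppages; refcounts: pp0:2 pp1:2 pp2:2
Op 2: write(P0, v2, 144). refcount(pp2)=2>1 -> COPY to pp3. 4 ppages; refcounts: pp0:2 pp1:2 pp2:1 pp3:1
Op 3: read(P0, v1) -> 33. No state change.
Op 4: write(P0, v0, 118). refcount(pp0)=2>1 -> COPY to pp4. 5 ppages; refcounts: pp0:1 pp1:2 pp2:1 pp3:1 pp4:1
Op 5: write(P0, v1, 114). refcount(pp1)=2>1 -> COPY to pp5. 6 ppages; refcounts: pp0:1 pp1:1 pp2:1 pp3:1 pp4:1 pp5:1
Op 6: write(P1, v2, 179). refcount(pp2)=1 -> write in place. 6 ppages; refcounts: pp0:1 pp1:1 pp2:1 pp3:1 pp4:1 pp5:1

Answer: 1 1 1 1 1 1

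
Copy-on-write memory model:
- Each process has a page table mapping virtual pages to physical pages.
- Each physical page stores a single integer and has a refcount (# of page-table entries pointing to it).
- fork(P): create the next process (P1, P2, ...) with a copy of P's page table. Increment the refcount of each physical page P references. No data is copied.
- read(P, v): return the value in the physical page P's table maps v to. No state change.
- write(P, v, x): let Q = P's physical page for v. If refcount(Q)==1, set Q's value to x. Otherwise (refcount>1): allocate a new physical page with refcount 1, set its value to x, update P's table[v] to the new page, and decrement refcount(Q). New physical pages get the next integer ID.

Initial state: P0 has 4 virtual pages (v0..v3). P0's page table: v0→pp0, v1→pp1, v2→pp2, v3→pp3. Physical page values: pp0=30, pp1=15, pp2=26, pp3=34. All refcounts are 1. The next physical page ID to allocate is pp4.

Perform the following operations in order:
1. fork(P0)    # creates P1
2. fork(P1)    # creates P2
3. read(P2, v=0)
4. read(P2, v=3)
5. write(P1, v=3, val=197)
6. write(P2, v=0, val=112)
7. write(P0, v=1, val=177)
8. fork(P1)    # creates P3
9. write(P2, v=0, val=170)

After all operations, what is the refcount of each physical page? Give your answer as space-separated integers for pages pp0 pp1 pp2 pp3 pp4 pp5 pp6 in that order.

Answer: 3 3 4 2 2 1 1

Derivation:
Op 1: fork(P0) -> P1. 4 ppages; refcounts: pp0:2 pp1:2 pp2:2 pp3:2
Op 2: fork(P1) -> P2. 4 ppages; refcounts: pp0:3 pp1:3 pp2:3 pp3:3
Op 3: read(P2, v0) -> 30. No state change.
Op 4: read(P2, v3) -> 34. No state change.
Op 5: write(P1, v3, 197). refcount(pp3)=3>1 -> COPY to pp4. 5 ppages; refcounts: pp0:3 pp1:3 pp2:3 pp3:2 pp4:1
Op 6: write(P2, v0, 112). refcount(pp0)=3>1 -> COPY to pp5. 6 ppages; refcounts: pp0:2 pp1:3 pp2:3 pp3:2 pp4:1 pp5:1
Op 7: write(P0, v1, 177). refcount(pp1)=3>1 -> COPY to pp6. 7 ppages; refcounts: pp0:2 pp1:2 pp2:3 pp3:2 pp4:1 pp5:1 pp6:1
Op 8: fork(P1) -> P3. 7 ppages; refcounts: pp0:3 pp1:3 pp2:4 pp3:2 pp4:2 pp5:1 pp6:1
Op 9: write(P2, v0, 170). refcount(pp5)=1 -> write in place. 7 ppages; refcounts: pp0:3 pp1:3 pp2:4 pp3:2 pp4:2 pp5:1 pp6:1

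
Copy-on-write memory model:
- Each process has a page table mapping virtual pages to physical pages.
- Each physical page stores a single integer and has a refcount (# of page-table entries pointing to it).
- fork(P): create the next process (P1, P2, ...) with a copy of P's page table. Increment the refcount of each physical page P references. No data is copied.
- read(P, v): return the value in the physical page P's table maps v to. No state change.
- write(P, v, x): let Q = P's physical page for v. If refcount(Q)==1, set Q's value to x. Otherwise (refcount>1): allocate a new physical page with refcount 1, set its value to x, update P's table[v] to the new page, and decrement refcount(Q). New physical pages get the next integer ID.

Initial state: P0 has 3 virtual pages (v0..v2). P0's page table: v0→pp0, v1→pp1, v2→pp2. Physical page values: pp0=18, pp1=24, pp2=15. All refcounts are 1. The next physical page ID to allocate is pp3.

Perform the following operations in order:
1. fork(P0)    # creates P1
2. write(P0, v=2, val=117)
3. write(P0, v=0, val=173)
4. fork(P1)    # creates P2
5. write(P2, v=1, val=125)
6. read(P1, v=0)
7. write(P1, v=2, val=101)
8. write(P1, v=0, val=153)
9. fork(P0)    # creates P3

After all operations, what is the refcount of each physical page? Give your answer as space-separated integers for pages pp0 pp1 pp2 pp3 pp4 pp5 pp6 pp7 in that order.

Answer: 1 3 1 2 2 1 1 1

Derivation:
Op 1: fork(P0) -> P1. 3 ppages; refcounts: pp0:2 pp1:2 pp2:2
Op 2: write(P0, v2, 117). refcount(pp2)=2>1 -> COPY to pp3. 4 ppages; refcounts: pp0:2 pp1:2 pp2:1 pp3:1
Op 3: write(P0, v0, 173). refcount(pp0)=2>1 -> COPY to pp4. 5 ppages; refcounts: pp0:1 pp1:2 pp2:1 pp3:1 pp4:1
Op 4: fork(P1) -> P2. 5 ppages; refcounts: pp0:2 pp1:3 pp2:2 pp3:1 pp4:1
Op 5: write(P2, v1, 125). refcount(pp1)=3>1 -> COPY to pp5. 6 ppages; refcounts: pp0:2 pp1:2 pp2:2 pp3:1 pp4:1 pp5:1
Op 6: read(P1, v0) -> 18. No state change.
Op 7: write(P1, v2, 101). refcount(pp2)=2>1 -> COPY to pp6. 7 ppages; refcounts: pp0:2 pp1:2 pp2:1 pp3:1 pp4:1 pp5:1 pp6:1
Op 8: write(P1, v0, 153). refcount(pp0)=2>1 -> COPY to pp7. 8 ppages; refcounts: pp0:1 pp1:2 pp2:1 pp3:1 pp4:1 pp5:1 pp6:1 pp7:1
Op 9: fork(P0) -> P3. 8 ppages; refcounts: pp0:1 pp1:3 pp2:1 pp3:2 pp4:2 pp5:1 pp6:1 pp7:1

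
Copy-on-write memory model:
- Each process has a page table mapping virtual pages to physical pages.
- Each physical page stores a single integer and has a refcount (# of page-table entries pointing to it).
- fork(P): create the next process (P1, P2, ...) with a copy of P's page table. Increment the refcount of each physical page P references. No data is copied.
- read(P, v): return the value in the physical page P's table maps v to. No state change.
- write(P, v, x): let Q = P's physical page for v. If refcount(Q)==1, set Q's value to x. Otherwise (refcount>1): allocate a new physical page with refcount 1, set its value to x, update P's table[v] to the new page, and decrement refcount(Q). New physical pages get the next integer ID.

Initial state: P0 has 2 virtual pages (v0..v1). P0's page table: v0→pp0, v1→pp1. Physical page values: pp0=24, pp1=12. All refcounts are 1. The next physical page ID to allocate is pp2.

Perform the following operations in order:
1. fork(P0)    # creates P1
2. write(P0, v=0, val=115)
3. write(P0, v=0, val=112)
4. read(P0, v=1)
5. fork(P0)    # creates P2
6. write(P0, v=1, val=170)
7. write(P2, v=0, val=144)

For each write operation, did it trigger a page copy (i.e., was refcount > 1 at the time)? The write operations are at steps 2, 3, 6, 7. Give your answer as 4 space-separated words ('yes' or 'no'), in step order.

Op 1: fork(P0) -> P1. 2 ppages; refcounts: pp0:2 pp1:2
Op 2: write(P0, v0, 115). refcount(pp0)=2>1 -> COPY to pp2. 3 ppages; refcounts: pp0:1 pp1:2 pp2:1
Op 3: write(P0, v0, 112). refcount(pp2)=1 -> write in place. 3 ppages; refcounts: pp0:1 pp1:2 pp2:1
Op 4: read(P0, v1) -> 12. No state change.
Op 5: fork(P0) -> P2. 3 ppages; refcounts: pp0:1 pp1:3 pp2:2
Op 6: write(P0, v1, 170). refcount(pp1)=3>1 -> COPY to pp3. 4 ppages; refcounts: pp0:1 pp1:2 pp2:2 pp3:1
Op 7: write(P2, v0, 144). refcount(pp2)=2>1 -> COPY to pp4. 5 ppages; refcounts: pp0:1 pp1:2 pp2:1 pp3:1 pp4:1

yes no yes yes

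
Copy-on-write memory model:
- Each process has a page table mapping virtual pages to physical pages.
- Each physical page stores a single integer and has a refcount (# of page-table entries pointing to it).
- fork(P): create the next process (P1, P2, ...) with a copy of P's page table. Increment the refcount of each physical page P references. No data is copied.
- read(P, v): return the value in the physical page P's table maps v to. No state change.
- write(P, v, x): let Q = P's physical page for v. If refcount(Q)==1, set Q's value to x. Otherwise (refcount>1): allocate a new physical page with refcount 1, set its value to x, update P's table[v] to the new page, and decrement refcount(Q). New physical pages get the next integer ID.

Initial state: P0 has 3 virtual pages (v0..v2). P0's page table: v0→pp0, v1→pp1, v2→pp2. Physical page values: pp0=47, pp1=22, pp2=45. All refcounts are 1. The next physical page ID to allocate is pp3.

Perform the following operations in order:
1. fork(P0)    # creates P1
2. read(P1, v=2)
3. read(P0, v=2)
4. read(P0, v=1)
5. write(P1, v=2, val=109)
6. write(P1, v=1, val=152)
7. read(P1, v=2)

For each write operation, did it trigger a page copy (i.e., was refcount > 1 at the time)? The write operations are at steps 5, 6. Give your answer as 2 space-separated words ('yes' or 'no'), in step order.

Op 1: fork(P0) -> P1. 3 ppages; refcounts: pp0:2 pp1:2 pp2:2
Op 2: read(P1, v2) -> 45. No state change.
Op 3: read(P0, v2) -> 45. No state change.
Op 4: read(P0, v1) -> 22. No state change.
Op 5: write(P1, v2, 109). refcount(pp2)=2>1 -> COPY to pp3. 4 ppages; refcounts: pp0:2 pp1:2 pp2:1 pp3:1
Op 6: write(P1, v1, 152). refcount(pp1)=2>1 -> COPY to pp4. 5 ppages; refcounts: pp0:2 pp1:1 pp2:1 pp3:1 pp4:1
Op 7: read(P1, v2) -> 109. No state change.

yes yes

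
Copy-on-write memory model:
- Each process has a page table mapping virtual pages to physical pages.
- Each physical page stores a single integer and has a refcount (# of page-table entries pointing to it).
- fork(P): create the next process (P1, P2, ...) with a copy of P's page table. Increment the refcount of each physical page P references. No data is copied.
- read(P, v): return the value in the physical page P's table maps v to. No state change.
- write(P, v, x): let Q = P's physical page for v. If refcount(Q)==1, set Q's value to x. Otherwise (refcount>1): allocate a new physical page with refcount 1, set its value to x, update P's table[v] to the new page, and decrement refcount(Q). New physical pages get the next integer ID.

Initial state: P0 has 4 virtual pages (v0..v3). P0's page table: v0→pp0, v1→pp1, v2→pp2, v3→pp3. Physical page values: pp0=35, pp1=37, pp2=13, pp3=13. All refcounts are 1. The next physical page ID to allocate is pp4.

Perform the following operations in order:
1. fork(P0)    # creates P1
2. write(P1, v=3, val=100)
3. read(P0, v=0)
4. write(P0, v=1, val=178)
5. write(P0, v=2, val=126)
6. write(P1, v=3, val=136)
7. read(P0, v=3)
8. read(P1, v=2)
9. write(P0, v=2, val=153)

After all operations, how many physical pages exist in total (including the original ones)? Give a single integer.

Op 1: fork(P0) -> P1. 4 ppages; refcounts: pp0:2 pp1:2 pp2:2 pp3:2
Op 2: write(P1, v3, 100). refcount(pp3)=2>1 -> COPY to pp4. 5 ppages; refcounts: pp0:2 pp1:2 pp2:2 pp3:1 pp4:1
Op 3: read(P0, v0) -> 35. No state change.
Op 4: write(P0, v1, 178). refcount(pp1)=2>1 -> COPY to pp5. 6 ppages; refcounts: pp0:2 pp1:1 pp2:2 pp3:1 pp4:1 pp5:1
Op 5: write(P0, v2, 126). refcount(pp2)=2>1 -> COPY to pp6. 7 ppages; refcounts: pp0:2 pp1:1 pp2:1 pp3:1 pp4:1 pp5:1 pp6:1
Op 6: write(P1, v3, 136). refcount(pp4)=1 -> write in place. 7 ppages; refcounts: pp0:2 pp1:1 pp2:1 pp3:1 pp4:1 pp5:1 pp6:1
Op 7: read(P0, v3) -> 13. No state change.
Op 8: read(P1, v2) -> 13. No state change.
Op 9: write(P0, v2, 153). refcount(pp6)=1 -> write in place. 7 ppages; refcounts: pp0:2 pp1:1 pp2:1 pp3:1 pp4:1 pp5:1 pp6:1

Answer: 7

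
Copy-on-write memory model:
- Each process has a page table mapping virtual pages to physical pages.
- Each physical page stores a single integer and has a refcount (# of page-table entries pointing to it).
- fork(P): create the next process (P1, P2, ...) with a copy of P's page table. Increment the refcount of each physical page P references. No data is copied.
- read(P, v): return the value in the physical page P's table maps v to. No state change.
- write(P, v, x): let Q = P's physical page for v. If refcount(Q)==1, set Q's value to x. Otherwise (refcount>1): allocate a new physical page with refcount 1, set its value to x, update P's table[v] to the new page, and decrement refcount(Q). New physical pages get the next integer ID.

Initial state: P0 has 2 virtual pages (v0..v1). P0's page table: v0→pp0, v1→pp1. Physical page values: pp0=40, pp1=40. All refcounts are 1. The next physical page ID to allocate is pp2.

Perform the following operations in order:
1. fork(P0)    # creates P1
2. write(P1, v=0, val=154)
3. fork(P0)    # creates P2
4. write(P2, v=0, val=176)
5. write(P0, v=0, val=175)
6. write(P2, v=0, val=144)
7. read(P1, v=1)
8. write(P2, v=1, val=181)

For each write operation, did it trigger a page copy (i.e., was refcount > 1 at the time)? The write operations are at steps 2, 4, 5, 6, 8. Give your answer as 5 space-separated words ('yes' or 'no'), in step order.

Op 1: fork(P0) -> P1. 2 ppages; refcounts: pp0:2 pp1:2
Op 2: write(P1, v0, 154). refcount(pp0)=2>1 -> COPY to pp2. 3 ppages; refcounts: pp0:1 pp1:2 pp2:1
Op 3: fork(P0) -> P2. 3 ppages; refcounts: pp0:2 pp1:3 pp2:1
Op 4: write(P2, v0, 176). refcount(pp0)=2>1 -> COPY to pp3. 4 ppages; refcounts: pp0:1 pp1:3 pp2:1 pp3:1
Op 5: write(P0, v0, 175). refcount(pp0)=1 -> write in place. 4 ppages; refcounts: pp0:1 pp1:3 pp2:1 pp3:1
Op 6: write(P2, v0, 144). refcount(pp3)=1 -> write in place. 4 ppages; refcounts: pp0:1 pp1:3 pp2:1 pp3:1
Op 7: read(P1, v1) -> 40. No state change.
Op 8: write(P2, v1, 181). refcount(pp1)=3>1 -> COPY to pp4. 5 ppages; refcounts: pp0:1 pp1:2 pp2:1 pp3:1 pp4:1

yes yes no no yes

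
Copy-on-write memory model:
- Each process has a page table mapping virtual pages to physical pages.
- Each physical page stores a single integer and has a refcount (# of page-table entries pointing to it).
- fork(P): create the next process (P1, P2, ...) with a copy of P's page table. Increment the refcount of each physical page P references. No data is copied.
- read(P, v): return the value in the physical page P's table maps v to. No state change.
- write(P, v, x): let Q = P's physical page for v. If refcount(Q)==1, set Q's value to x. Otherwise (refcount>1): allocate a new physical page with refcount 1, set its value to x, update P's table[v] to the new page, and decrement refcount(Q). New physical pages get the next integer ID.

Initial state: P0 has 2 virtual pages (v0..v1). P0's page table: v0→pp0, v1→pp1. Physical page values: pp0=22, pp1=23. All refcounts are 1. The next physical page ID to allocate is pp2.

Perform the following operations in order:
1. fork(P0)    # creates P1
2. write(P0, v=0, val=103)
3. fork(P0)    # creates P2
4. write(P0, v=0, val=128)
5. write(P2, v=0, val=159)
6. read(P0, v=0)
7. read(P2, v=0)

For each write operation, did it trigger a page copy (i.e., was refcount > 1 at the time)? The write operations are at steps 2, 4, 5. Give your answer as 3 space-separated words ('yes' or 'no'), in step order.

Op 1: fork(P0) -> P1. 2 ppages; refcounts: pp0:2 pp1:2
Op 2: write(P0, v0, 103). refcount(pp0)=2>1 -> COPY to pp2. 3 ppages; refcounts: pp0:1 pp1:2 pp2:1
Op 3: fork(P0) -> P2. 3 ppages; refcounts: pp0:1 pp1:3 pp2:2
Op 4: write(P0, v0, 128). refcount(pp2)=2>1 -> COPY to pp3. 4 ppages; refcounts: pp0:1 pp1:3 pp2:1 pp3:1
Op 5: write(P2, v0, 159). refcount(pp2)=1 -> write in place. 4 ppages; refcounts: pp0:1 pp1:3 pp2:1 pp3:1
Op 6: read(P0, v0) -> 128. No state change.
Op 7: read(P2, v0) -> 159. No state change.

yes yes no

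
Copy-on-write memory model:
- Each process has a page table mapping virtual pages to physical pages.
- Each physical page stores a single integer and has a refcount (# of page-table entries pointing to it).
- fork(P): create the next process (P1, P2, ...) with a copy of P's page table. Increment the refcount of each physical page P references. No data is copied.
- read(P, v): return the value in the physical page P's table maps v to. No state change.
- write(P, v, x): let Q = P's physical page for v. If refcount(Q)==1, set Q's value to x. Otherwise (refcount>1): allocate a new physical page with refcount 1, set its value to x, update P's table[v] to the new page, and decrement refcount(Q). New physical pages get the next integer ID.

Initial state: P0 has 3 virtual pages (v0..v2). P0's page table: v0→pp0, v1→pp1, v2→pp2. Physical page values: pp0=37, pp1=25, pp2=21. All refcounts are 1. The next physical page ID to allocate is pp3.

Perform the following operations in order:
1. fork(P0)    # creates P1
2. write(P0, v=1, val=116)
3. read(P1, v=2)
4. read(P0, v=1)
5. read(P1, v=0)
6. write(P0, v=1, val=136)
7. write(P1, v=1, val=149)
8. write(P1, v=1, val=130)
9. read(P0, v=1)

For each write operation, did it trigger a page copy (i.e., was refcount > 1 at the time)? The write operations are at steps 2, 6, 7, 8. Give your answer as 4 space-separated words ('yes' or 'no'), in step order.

Op 1: fork(P0) -> P1. 3 ppages; refcounts: pp0:2 pp1:2 pp2:2
Op 2: write(P0, v1, 116). refcount(pp1)=2>1 -> COPY to pp3. 4 ppages; refcounts: pp0:2 pp1:1 pp2:2 pp3:1
Op 3: read(P1, v2) -> 21. No state change.
Op 4: read(P0, v1) -> 116. No state change.
Op 5: read(P1, v0) -> 37. No state change.
Op 6: write(P0, v1, 136). refcount(pp3)=1 -> write in place. 4 ppages; refcounts: pp0:2 pp1:1 pp2:2 pp3:1
Op 7: write(P1, v1, 149). refcount(pp1)=1 -> write in place. 4 ppages; refcounts: pp0:2 pp1:1 pp2:2 pp3:1
Op 8: write(P1, v1, 130). refcount(pp1)=1 -> write in place. 4 ppages; refcounts: pp0:2 pp1:1 pp2:2 pp3:1
Op 9: read(P0, v1) -> 136. No state change.

yes no no no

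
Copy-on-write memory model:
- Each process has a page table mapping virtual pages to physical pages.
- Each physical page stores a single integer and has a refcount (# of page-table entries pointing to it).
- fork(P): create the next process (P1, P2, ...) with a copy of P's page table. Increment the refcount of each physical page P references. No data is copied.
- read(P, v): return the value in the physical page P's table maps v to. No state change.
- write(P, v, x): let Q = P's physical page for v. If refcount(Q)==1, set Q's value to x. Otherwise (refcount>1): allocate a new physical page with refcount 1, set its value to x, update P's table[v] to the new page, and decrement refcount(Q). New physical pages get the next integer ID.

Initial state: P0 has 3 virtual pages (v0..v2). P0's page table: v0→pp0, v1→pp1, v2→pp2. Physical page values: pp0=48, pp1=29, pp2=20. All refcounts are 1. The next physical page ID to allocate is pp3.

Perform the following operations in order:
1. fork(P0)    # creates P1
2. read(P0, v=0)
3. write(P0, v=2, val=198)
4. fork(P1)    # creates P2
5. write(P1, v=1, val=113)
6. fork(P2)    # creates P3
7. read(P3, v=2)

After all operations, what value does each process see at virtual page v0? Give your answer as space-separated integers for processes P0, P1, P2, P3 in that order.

Answer: 48 48 48 48

Derivation:
Op 1: fork(P0) -> P1. 3 ppages; refcounts: pp0:2 pp1:2 pp2:2
Op 2: read(P0, v0) -> 48. No state change.
Op 3: write(P0, v2, 198). refcount(pp2)=2>1 -> COPY to pp3. 4 ppages; refcounts: pp0:2 pp1:2 pp2:1 pp3:1
Op 4: fork(P1) -> P2. 4 ppages; refcounts: pp0:3 pp1:3 pp2:2 pp3:1
Op 5: write(P1, v1, 113). refcount(pp1)=3>1 -> COPY to pp4. 5 ppages; refcounts: pp0:3 pp1:2 pp2:2 pp3:1 pp4:1
Op 6: fork(P2) -> P3. 5 ppages; refcounts: pp0:4 pp1:3 pp2:3 pp3:1 pp4:1
Op 7: read(P3, v2) -> 20. No state change.
P0: v0 -> pp0 = 48
P1: v0 -> pp0 = 48
P2: v0 -> pp0 = 48
P3: v0 -> pp0 = 48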